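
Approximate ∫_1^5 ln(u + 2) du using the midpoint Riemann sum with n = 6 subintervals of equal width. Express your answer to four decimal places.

Δu = (5 − 1)/6 = 2/3.
Midpoints: 4/3, 2, 8/3, 10/3, 4, 14/3.
f(4/3) ≈ 1.2040, f(2) ≈ 1.3863, f(8/3) ≈ 1.5404, f(10/3) ≈ 1.6740, f(4) ≈ 1.7918, f(14/3) ≈ 1.8971.
Sum = Δu · [f(4/3) + f(2) + f(8/3) + ...].
Sum ≈ 6.3290.

6.3290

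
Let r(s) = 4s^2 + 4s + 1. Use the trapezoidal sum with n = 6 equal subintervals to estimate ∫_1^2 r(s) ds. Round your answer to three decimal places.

Δs = (2 − 1)/6 = 1/6.
r(1) = 9, r(7/6) = 100/9, r(4/3) = 121/9, r(1.5) = 16, r(5/3) = 169/9, r(11/6) = 196/9, r(2) = 25.
T_6 = (Δs/2)·[r(s_0) + 2r(s_1) + ... + 2r(s_{5}) + r(s_6)].
Sum ≈ 16.352.

16.352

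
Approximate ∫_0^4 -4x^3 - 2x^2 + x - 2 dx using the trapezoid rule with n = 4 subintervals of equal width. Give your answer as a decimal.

Δx = (4 − 0)/4 = 1.
f(0) = -2, f(1) = -7, f(2) = -40, f(3) = -125, f(4) = -286.
T_4 = (Δx/2)·[f(x_0) + 2f(x_1) + 2f(x_2) + 2f(x_3) + f(x_4)].
Sum = -316.

-316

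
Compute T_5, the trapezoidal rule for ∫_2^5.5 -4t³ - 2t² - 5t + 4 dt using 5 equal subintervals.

Δt = (5.5 − 2)/5 = 0.7.
f(2) = -46, f(2.7) = -102.812, f(3.4) = -193.336, f(4.1) = -325.804, f(4.8) = -508.448, f(5.5) = -749.5.
T_5 = (Δt/2)·[f(t_0) + 2f(t_1) + ... + 2f(t_{4}) + f(t_5)].
Sum = -1069.705.

-1069.705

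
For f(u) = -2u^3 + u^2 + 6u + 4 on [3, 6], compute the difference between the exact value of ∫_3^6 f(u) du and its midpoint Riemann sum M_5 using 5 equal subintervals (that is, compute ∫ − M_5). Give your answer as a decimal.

-2.34

Exact integral: ∫_3^6 f(u) du = -451.5.
M_5 = -449.16.
Error = -451.5 − (-449.16) = -2.34.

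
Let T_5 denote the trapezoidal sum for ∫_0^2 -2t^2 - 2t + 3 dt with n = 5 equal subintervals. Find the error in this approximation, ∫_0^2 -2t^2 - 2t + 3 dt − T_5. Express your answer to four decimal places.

Exact integral: ∫_0^2 f(t) dt ≈ -3.333333.
T_5 = -3.44.
Error ≈ -3.333333 − (-3.44) ≈ 0.1067.

0.1067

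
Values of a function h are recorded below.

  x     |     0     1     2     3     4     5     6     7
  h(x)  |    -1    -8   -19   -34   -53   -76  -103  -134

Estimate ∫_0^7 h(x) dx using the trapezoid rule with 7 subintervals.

-360.5

Δx = 1.
T_7 = (1/2)·[(-1) + 2·(-8) + 2·(-19) + 2·(-34) + 2·(-53) + 2·(-76) + 2·(-103) + (-134)] = -360.5.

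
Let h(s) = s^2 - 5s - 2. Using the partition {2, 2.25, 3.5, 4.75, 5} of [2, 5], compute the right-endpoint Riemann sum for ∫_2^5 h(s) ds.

Subinterval widths: 0.25, 1.25, 1.25, 0.25.
Right endpoints: 2.25, 3.5, 4.75, 5.
h(2.25) = -8.1875, h(3.5) = -7.25, h(4.75) = -3.1875, h(5) = -2.
Sum = Σ Δs_i · h(s_i).
Sum = -15.59375.

-15.59375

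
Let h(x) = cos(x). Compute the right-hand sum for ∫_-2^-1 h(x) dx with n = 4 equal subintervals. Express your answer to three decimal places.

Δx = (-1 − (-2))/4 = 0.25.
Right endpoints: -1.75, -1.5, -1.25, -1.
h(-1.75) ≈ -0.178, h(-1.5) ≈ 0.071, h(-1.25) ≈ 0.315, h(-1) ≈ 0.540.
Sum = Δx · [h(-1.75) + h(-1.5) + h(-1.25) + h(-1)].
Sum ≈ 0.187.

0.187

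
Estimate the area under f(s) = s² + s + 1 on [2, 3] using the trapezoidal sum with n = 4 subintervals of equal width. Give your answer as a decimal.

9.84375

Δs = (3 − 2)/4 = 0.25.
f(2) = 7, f(2.25) = 8.3125, f(2.5) = 9.75, f(2.75) = 11.3125, f(3) = 13.
T_4 = (Δs/2)·[f(s_0) + 2f(s_1) + 2f(s_2) + 2f(s_3) + f(s_4)].
Sum = 9.84375.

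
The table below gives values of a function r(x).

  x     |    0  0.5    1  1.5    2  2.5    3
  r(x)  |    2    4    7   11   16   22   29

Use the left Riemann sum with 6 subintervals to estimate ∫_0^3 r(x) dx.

31

Δx = 0.5.
Sum = 0.5·[2 + 4 + 7 + 11 + 16 + 22] = 31.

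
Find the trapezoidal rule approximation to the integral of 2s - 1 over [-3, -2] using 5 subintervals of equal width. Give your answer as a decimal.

Δs = (-2 − (-3))/5 = 0.2.
f(-3) = -7, f(-2.8) = -6.6, f(-2.6) = -6.2, f(-2.4) = -5.8, f(-2.2) = -5.4, f(-2) = -5.
T_5 = (Δs/2)·[f(s_0) + 2f(s_1) + ... + 2f(s_{4}) + f(s_5)].
Sum = -6.

-6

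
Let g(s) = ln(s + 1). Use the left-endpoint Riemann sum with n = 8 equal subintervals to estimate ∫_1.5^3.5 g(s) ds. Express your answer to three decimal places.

Δs = (3.5 − 1.5)/8 = 0.25.
Left endpoints: 1.5, 1.75, 2, 2.25, 2.5, 2.75, 3, 3.25.
g(1.5) ≈ 0.916, g(1.75) ≈ 1.012, g(2) ≈ 1.099, g(2.25) ≈ 1.179, g(2.5) ≈ 1.253, g(2.75) ≈ 1.322, g(3) ≈ 1.386, g(3.25) ≈ 1.447.
Sum = Δs · [g(1.5) + g(1.75) + g(2) + ...].
Sum ≈ 2.403.

2.403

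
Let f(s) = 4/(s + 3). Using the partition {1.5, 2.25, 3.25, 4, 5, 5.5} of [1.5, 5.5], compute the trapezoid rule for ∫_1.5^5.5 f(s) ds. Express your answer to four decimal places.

Subinterval widths: 0.75, 1, 0.75, 1, 0.5.
f(1.5) = 8/9, f(2.25) = 16/21, f(3.25) = 0.64, f(4) = 4/7, f(5) = 0.5, f(5.5) = 8/17.
On each subinterval the trapezoid contributes (Δs_i/2)·[f(s_{i-1}) + f(s_i)].
Sum ≈ 2.5526.

2.5526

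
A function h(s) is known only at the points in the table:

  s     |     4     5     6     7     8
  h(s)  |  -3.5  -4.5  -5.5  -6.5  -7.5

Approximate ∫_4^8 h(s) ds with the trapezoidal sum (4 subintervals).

-22

Δs = 1.
T_4 = (1/2)·[(-3.5) + 2·(-4.5) + 2·(-5.5) + 2·(-6.5) + (-7.5)] = -22.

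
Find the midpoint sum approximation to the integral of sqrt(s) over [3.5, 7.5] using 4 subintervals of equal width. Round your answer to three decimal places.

9.331

Δs = (7.5 − 3.5)/4 = 1.
Midpoints: 4, 5, 6, 7.
f(4) ≈ 2.000, f(5) ≈ 2.236, f(6) ≈ 2.449, f(7) ≈ 2.646.
Sum = Δs · [f(4) + f(5) + f(6) + f(7)].
Sum ≈ 9.331.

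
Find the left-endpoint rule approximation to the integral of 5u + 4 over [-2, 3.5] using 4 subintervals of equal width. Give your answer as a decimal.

Δu = (3.5 − (-2))/4 = 1.375.
Left endpoints: -2, -0.625, 0.75, 2.125.
f(-2) = -6, f(-0.625) = 0.875, f(0.75) = 7.75, f(2.125) = 14.625.
Sum = Δu · [f(-2) + f(-0.625) + f(0.75) + f(2.125)].
Sum = 23.71875.

23.71875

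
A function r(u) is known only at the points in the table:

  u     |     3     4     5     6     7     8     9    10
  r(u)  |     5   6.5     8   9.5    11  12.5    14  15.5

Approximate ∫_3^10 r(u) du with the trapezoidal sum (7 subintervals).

Δu = 1.
T_7 = (1/2)·[5 + 2·6.5 + 2·8 + 2·9.5 + 2·11 + 2·12.5 + 2·14 + 15.5] = 71.75.

71.75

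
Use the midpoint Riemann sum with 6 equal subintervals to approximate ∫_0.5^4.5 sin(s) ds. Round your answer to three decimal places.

Δs = (4.5 − 0.5)/6 = 2/3.
Midpoints: 5/6, 1.5, 13/6, 17/6, 3.5, 25/6.
f(5/6) ≈ 0.740, f(1.5) ≈ 0.997, f(13/6) ≈ 0.828, f(17/6) ≈ 0.303, f(3.5) ≈ -0.351, f(25/6) ≈ -0.855.
Sum = Δs · [f(5/6) + f(1.5) + f(13/6) + ...].
Sum ≈ 1.109.

1.109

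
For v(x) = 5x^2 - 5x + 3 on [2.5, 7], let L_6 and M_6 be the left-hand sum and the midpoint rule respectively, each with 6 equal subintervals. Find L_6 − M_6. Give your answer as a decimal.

L_6 = 382.640625.
M_6 = 451.1953125.
L_6 − M_6 = -68.5546875.

-68.5546875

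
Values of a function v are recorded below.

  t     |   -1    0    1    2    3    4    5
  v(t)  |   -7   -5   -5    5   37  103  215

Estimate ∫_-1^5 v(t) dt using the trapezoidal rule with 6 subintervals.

239

Δt = 1.
T_6 = (1/2)·[(-7) + 2·(-5) + 2·(-5) + 2·5 + 2·37 + 2·103 + 215] = 239.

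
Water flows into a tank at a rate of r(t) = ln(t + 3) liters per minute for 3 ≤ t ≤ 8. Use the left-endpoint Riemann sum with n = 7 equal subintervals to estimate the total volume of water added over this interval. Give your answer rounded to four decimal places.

Δt = (8 − 3)/7 = 5/7.
Left endpoints: 3, 26/7, 31/7, 36/7, 41/7, 46/7, 51/7.
r(3) ≈ 1.7918, r(26/7) ≈ 1.9042, r(31/7) ≈ 2.0053, r(36/7) ≈ 2.0971, r(41/7) ≈ 2.1812, r(46/7) ≈ 2.2588, r(51/7) ≈ 2.3308.
Sum = Δt · [r(3) + r(26/7) + r(31/7) + ...].
Sum ≈ 10.4066.

10.4066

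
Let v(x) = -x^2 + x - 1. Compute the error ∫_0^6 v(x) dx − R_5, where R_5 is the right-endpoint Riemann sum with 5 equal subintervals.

Exact integral: ∫_0^6 v(x) dx = -60.
R_5 = -79.44.
Error = -60 − (-79.44) = 19.44.

19.44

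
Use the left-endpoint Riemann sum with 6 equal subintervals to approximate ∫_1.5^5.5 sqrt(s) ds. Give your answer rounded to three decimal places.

6.994

Δs = (5.5 − 1.5)/6 = 2/3.
Left endpoints: 1.5, 13/6, 17/6, 3.5, 25/6, 29/6.
f(1.5) ≈ 1.225, f(13/6) ≈ 1.472, f(17/6) ≈ 1.683, f(3.5) ≈ 1.871, f(25/6) ≈ 2.041, f(29/6) ≈ 2.198.
Sum = Δs · [f(1.5) + f(13/6) + f(17/6) + ...].
Sum ≈ 6.994.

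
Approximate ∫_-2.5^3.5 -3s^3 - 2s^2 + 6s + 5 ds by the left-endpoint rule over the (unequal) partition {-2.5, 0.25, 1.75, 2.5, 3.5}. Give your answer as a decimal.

32.12109375

Subinterval widths: 2.75, 1.5, 0.75, 1.
Left endpoints: -2.5, 0.25, 1.75, 2.5.
f(-2.5) = 24.375, f(0.25) = 6.328125, f(1.75) = -6.703125, f(2.5) = -39.375.
Sum = Σ Δs_i · f(s_i).
Sum = 32.12109375.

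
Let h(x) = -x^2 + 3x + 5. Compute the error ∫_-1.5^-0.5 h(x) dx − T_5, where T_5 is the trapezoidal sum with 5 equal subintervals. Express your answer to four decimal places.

Exact integral: ∫_-1.5^-0.5 h(x) dx ≈ 0.916667.
T_5 = 0.91.
Error ≈ 0.916667 − 0.91 ≈ 0.0067.

0.0067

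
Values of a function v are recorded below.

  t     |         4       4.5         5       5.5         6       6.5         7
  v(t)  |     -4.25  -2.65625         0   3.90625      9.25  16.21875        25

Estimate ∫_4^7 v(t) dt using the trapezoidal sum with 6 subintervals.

18.546875

Δt = 0.5.
T_6 = (0.5/2)·[(-4.25) + 2·(-2.65625) + 2·0 + 2·3.90625 + 2·9.25 + 2·16.21875 + 25] = 18.546875.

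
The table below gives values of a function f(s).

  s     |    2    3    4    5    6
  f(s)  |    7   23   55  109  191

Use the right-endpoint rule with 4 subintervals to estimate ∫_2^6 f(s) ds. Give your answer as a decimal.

Δs = 1.
Sum = 1·[23 + 55 + 109 + 191] = 378.

378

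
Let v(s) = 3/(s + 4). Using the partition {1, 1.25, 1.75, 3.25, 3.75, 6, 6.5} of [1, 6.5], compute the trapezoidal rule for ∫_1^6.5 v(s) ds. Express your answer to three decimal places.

2.241

Subinterval widths: 0.25, 0.5, 1.5, 0.5, 2.25, 0.5.
v(1) = 0.6, v(1.25) = 4/7, v(1.75) = 12/23, v(3.25) = 12/29, v(3.75) = 12/31, v(6) = 0.3, v(6.5) = 2/7.
On each subinterval the trapezoid contributes (Δs_i/2)·[v(s_{i-1}) + v(s_i)].
Sum ≈ 2.241.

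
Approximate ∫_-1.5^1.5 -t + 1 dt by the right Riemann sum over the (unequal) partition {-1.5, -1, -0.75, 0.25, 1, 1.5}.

1.9375

Subinterval widths: 0.5, 0.25, 1, 0.75, 0.5.
Right endpoints: -1, -0.75, 0.25, 1, 1.5.
f(-1) = 2, f(-0.75) = 1.75, f(0.25) = 0.75, f(1) = 0, f(1.5) = -0.5.
Sum = Σ Δt_i · f(t_i).
Sum = 1.9375.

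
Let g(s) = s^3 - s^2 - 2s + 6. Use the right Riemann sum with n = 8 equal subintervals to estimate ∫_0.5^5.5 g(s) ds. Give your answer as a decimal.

215.390625

Δs = (5.5 − 0.5)/8 = 0.625.
Right endpoints: 1.125, 1.75, 2.375, 3, 3.625, 4.25, 4.875, 5.5.
g(1.125) = 2001/512, g(1.75) = 4.796875, g(2.375) = 4611/512, g(3) = 18, g(3.625) = 17021/512, g(4.25) = 56.203125, g(4.875) = 45231/512, g(5.5) = 131.125.
Sum = Δs · [g(1.125) + g(1.75) + g(2.375) + ...].
Sum = 215.390625.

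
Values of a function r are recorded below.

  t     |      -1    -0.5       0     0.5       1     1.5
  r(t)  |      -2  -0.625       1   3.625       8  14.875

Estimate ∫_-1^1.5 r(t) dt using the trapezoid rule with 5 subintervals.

Δt = 0.5.
T_5 = (0.5/2)·[(-2) + 2·(-0.625) + 2·1 + 2·3.625 + 2·8 + 14.875] = 9.21875.

9.21875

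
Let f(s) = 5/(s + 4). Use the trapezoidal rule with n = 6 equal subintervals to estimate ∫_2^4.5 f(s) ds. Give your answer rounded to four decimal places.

1.7425

Δs = (4.5 − 2)/6 = 5/12.
f(2) = 5/6, f(29/12) = 60/77, f(17/6) = 30/41, f(3.25) = 20/29, f(11/3) = 15/23, f(49/12) = 60/97, f(4.5) = 10/17.
T_6 = (Δs/2)·[f(s_0) + 2f(s_1) + ... + 2f(s_{5}) + f(s_6)].
Sum ≈ 1.7425.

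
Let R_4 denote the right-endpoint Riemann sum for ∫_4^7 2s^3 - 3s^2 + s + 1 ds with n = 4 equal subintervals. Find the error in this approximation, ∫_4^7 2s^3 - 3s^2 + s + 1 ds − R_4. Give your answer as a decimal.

-181.6875

Exact integral: ∫_4^7 f(s) ds = 813.
R_4 = 994.6875.
Error = 813 − 994.6875 = -181.6875.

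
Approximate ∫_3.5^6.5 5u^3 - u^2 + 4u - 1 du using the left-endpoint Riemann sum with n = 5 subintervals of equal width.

Δu = (6.5 − 3.5)/5 = 0.6.
Left endpoints: 3.5, 4.1, 4.7, 5.3, 5.9.
f(3.5) = 215.125, f(4.1) = 343.195, f(4.7) = 514.825, f(5.3) = 736.495, f(5.9) = 1014.685.
Sum = Δu · [f(3.5) + f(4.1) + f(4.7) + f(5.3) + f(5.9)].
Sum = 1694.595.

1694.595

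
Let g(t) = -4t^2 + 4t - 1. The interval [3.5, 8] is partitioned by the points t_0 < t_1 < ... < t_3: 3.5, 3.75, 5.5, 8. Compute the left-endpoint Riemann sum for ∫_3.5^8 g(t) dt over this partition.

Subinterval widths: 0.25, 1.75, 2.5.
Left endpoints: 3.5, 3.75, 5.5.
g(3.5) = -36, g(3.75) = -42.25, g(5.5) = -100.
Sum = Σ Δt_i · g(t_i).
Sum = -332.9375.

-332.9375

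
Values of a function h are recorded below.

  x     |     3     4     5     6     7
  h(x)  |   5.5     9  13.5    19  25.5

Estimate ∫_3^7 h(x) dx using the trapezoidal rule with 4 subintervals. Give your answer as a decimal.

57

Δx = 1.
T_4 = (1/2)·[5.5 + 2·9 + 2·13.5 + 2·19 + 25.5] = 57.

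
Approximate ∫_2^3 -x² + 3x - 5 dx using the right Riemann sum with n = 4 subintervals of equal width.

-4.09375

Δx = (3 − 2)/4 = 0.25.
Right endpoints: 2.25, 2.5, 2.75, 3.
f(2.25) = -3.3125, f(2.5) = -3.75, f(2.75) = -4.3125, f(3) = -5.
Sum = Δx · [f(2.25) + f(2.5) + f(2.75) + f(3)].
Sum = -4.09375.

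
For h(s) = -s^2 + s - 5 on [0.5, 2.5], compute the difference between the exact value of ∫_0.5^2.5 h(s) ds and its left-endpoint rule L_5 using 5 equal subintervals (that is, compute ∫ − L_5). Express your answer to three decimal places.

-0.747

Exact integral: ∫_0.5^2.5 h(s) ds ≈ -12.16667.
L_5 = -11.42.
Error ≈ -12.16667 − (-11.42) ≈ -0.747.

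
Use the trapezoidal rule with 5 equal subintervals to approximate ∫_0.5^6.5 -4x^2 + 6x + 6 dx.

Δx = (6.5 − 0.5)/5 = 1.2.
f(0.5) = 8, f(1.7) = 4.64, f(2.9) = -10.24, f(4.1) = -36.64, f(5.3) = -74.56, f(6.5) = -124.
T_5 = (Δx/2)·[f(x_0) + 2f(x_1) + ... + 2f(x_{4}) + f(x_5)].
Sum = -209.76.

-209.76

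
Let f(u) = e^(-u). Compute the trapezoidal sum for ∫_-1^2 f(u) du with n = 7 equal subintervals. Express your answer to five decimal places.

2.62236

Δu = (2 − (-1))/7 = 3/7.
f(-1) ≈ 2.71828, f(-4/7) ≈ 1.77079, f(-1/7) ≈ 1.15356, f(2/7) ≈ 0.75148, f(5/7) ≈ 0.48954, f(8/7) ≈ 0.31891, f(11/7) ≈ 0.20775, f(2) ≈ 0.13534.
T_7 = (Δu/2)·[f(u_0) + 2f(u_1) + ... + 2f(u_{6}) + f(u_7)].
Sum ≈ 2.62236.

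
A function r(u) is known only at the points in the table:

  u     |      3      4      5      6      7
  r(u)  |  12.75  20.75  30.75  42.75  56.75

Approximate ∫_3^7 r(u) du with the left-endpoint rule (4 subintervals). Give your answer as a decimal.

Δu = 1.
Sum = 1·[12.75 + 20.75 + 30.75 + 42.75] = 107.

107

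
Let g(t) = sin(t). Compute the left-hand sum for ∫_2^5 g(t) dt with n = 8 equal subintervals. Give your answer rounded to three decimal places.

Δt = (5 − 2)/8 = 0.375.
Left endpoints: 2, 2.375, 2.75, 3.125, 3.5, 3.875, 4.25, 4.625.
g(2) ≈ 0.909, g(2.375) ≈ 0.694, g(2.75) ≈ 0.382, g(3.125) ≈ 0.017, g(3.5) ≈ -0.351, g(3.875) ≈ -0.669, g(4.25) ≈ -0.895, g(4.625) ≈ -0.996.
Sum = Δt · [g(2) + g(2.375) + g(2.75) + ...].
Sum ≈ -0.341.

-0.341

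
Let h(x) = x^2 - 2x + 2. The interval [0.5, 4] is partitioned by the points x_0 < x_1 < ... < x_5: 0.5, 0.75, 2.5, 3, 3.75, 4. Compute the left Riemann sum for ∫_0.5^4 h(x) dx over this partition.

Subinterval widths: 0.25, 1.75, 0.5, 0.75, 0.25.
Left endpoints: 0.5, 0.75, 2.5, 3, 3.75.
h(0.5) = 1.25, h(0.75) = 1.0625, h(2.5) = 3.25, h(3) = 5, h(3.75) = 8.5625.
Sum = Σ Δx_i · h(x_i).
Sum = 9.6875.

9.6875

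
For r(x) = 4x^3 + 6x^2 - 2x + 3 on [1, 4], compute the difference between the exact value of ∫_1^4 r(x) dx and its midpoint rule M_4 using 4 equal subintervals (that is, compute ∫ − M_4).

5.0625

Exact integral: ∫_1^4 r(x) dx = 375.
M_4 = 369.9375.
Error = 375 − 369.9375 = 5.0625.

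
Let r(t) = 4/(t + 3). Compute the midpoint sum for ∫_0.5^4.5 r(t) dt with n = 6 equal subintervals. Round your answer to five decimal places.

3.04387

Δt = (4.5 − 0.5)/6 = 2/3.
Midpoints: 5/6, 1.5, 13/6, 17/6, 3.5, 25/6.
r(5/6) = 24/23, r(1.5) = 8/9, r(13/6) = 24/31, r(17/6) = 24/35, r(3.5) = 8/13, r(25/6) = 24/43.
Sum = Δt · [r(5/6) + r(1.5) + r(13/6) + ...].
Sum ≈ 3.04387.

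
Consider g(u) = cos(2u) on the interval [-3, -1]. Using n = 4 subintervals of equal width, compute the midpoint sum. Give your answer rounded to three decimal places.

-0.620

Δu = (-1 − (-3))/4 = 0.5.
Midpoints: -2.75, -2.25, -1.75, -1.25.
g(-2.75) ≈ 0.709, g(-2.25) ≈ -0.211, g(-1.75) ≈ -0.936, g(-1.25) ≈ -0.801.
Sum = Δu · [g(-2.75) + g(-2.25) + g(-1.75) + g(-1.25)].
Sum ≈ -0.620.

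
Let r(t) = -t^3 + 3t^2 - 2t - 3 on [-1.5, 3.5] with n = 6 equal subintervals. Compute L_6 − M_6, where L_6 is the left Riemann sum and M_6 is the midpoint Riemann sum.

10.9375

L_6 = -4.0625.
M_6 = -15.
L_6 − M_6 = 10.9375.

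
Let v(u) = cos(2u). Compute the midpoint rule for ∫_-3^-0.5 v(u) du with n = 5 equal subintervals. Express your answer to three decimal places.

Δu = (-0.5 − (-3))/5 = 0.5.
Midpoints: -2.75, -2.25, -1.75, -1.25, -0.75.
v(-2.75) ≈ 0.709, v(-2.25) ≈ -0.211, v(-1.75) ≈ -0.936, v(-1.25) ≈ -0.801, v(-0.75) ≈ 0.071.
Sum = Δu · [v(-2.75) + v(-2.25) + v(-1.75) + v(-1.25) + v(-0.75)].
Sum ≈ -0.584.

-0.584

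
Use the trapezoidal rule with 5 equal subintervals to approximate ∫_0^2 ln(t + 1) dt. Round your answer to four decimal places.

1.2870

Δt = (2 − 0)/5 = 0.4.
f(0) ≈ 0.0000, f(0.4) ≈ 0.3365, f(0.8) ≈ 0.5878, f(1.2) ≈ 0.7885, f(1.6) ≈ 0.9555, f(2) ≈ 1.0986.
T_5 = (Δt/2)·[f(t_0) + 2f(t_1) + ... + 2f(t_{4}) + f(t_5)].
Sum ≈ 1.2870.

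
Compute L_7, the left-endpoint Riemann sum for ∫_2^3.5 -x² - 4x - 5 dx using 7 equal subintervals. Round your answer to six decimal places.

-34.109694

Δx = (3.5 − 2)/7 = 3/14.
Left endpoints: 2, 31/14, 17/7, 37/14, 20/7, 43/14, 23/7.
f(2) = -17, f(31/14) = -3677/196, f(17/7) = -1010/49, f(37/14) = -4421/196, f(20/7) = -1205/49, f(43/14) = -5237/196, f(23/7) = -1418/49.
Sum = Δx · [f(2) + f(31/14) + f(17/7) + ...].
Sum ≈ -34.109694.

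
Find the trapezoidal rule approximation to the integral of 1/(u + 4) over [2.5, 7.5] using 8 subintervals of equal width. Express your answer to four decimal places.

0.5711

Δu = (7.5 − 2.5)/8 = 0.625.
f(2.5) = 2/13, f(3.125) = 8/57, f(3.75) = 4/31, f(4.375) = 8/67, f(5) = 1/9, f(5.625) = 8/77, f(6.25) = 4/41, f(6.875) = 8/87, f(7.5) = 2/23.
T_8 = (Δu/2)·[f(u_0) + 2f(u_1) + ... + 2f(u_{7}) + f(u_8)].
Sum ≈ 0.5711.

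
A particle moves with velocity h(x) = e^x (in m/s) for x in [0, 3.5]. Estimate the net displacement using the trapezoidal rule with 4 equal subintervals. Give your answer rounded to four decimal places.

Δx = (3.5 − 0)/4 = 0.875.
h(0) ≈ 1.0000, h(0.875) ≈ 2.3989, h(1.75) ≈ 5.7546, h(2.625) ≈ 13.8046, h(3.5) ≈ 33.1155.
T_4 = (Δx/2)·[h(x_0) + 2h(x_1) + 2h(x_2) + 2h(x_3) + h(x_4)].
Sum ≈ 34.1388.

34.1388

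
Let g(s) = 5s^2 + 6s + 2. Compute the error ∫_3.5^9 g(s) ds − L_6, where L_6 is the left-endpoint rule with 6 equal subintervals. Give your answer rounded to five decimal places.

Exact integral: ∫_3.5^9 g(s) ds ≈ 1360.7916667.
L_6 ≈ 1191.9658565.
Error ≈ 1360.7916667 − 1191.9658565 ≈ 168.82581.

168.82581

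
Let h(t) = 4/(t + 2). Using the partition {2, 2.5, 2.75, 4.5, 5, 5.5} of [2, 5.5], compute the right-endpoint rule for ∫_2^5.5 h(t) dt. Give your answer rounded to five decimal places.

2.28427

Subinterval widths: 0.5, 0.25, 1.75, 0.5, 0.5.
Right endpoints: 2.5, 2.75, 4.5, 5, 5.5.
h(2.5) = 8/9, h(2.75) = 16/19, h(4.5) = 8/13, h(5) = 4/7, h(5.5) = 8/15.
Sum = Σ Δt_i · h(t_i).
Sum ≈ 2.28427.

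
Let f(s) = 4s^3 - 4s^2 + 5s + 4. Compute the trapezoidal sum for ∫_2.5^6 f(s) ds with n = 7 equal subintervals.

Δs = (6 − 2.5)/7 = 0.5.
f(2.5) = 54, f(3) = 91, f(3.5) = 144, f(4) = 216, f(4.5) = 310, f(5) = 429, f(5.5) = 576, f(6) = 754.
T_7 = (Δs/2)·[f(s_0) + 2f(s_1) + ... + 2f(s_{6}) + f(s_7)].
Sum = 1085.

1085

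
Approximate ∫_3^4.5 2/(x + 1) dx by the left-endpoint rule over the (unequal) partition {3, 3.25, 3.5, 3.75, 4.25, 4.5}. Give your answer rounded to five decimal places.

Subinterval widths: 0.25, 0.25, 0.25, 0.5, 0.25.
Left endpoints: 3, 3.25, 3.5, 3.75, 4.25.
f(3) = 0.5, f(3.25) = 8/17, f(3.5) = 4/9, f(3.75) = 8/19, f(4.25) = 8/21.
Sum = Σ Δx_i · f(x_i).
Sum ≈ 0.65952.

0.65952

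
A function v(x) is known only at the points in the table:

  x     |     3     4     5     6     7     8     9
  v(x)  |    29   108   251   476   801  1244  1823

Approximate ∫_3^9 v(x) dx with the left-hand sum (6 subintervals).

Δx = 1.
Sum = 1·[29 + 108 + 251 + 476 + 801 + 1244] = 2909.

2909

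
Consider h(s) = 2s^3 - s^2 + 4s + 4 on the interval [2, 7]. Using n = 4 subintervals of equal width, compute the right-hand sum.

1627.8125

Δs = (7 − 2)/4 = 1.25.
Right endpoints: 3.25, 4.5, 5.75, 7.
h(3.25) = 75.09375, h(4.5) = 184, h(5.75) = 374.15625, h(7) = 669.
Sum = Δs · [h(3.25) + h(4.5) + h(5.75) + h(7)].
Sum = 1627.8125.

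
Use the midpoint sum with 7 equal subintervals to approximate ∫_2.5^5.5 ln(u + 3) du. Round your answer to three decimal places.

5.815

Δu = (5.5 − 2.5)/7 = 3/7.
Midpoints: 19/7, 22/7, 25/7, 4, 31/7, 34/7, 37/7.
f(19/7) ≈ 1.743, f(22/7) ≈ 1.815, f(25/7) ≈ 1.883, f(4) ≈ 1.946, f(31/7) ≈ 2.005, f(34/7) ≈ 2.061, f(37/7) ≈ 2.115.
Sum = Δu · [f(19/7) + f(22/7) + f(25/7) + ...].
Sum ≈ 5.815.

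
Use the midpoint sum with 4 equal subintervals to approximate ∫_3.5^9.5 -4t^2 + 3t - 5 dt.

-994.5

Δt = (9.5 − 3.5)/4 = 1.5.
Midpoints: 4.25, 5.75, 7.25, 8.75.
f(4.25) = -64.5, f(5.75) = -120, f(7.25) = -193.5, f(8.75) = -285.
Sum = Δt · [f(4.25) + f(5.75) + f(7.25) + f(8.75)].
Sum = -994.5.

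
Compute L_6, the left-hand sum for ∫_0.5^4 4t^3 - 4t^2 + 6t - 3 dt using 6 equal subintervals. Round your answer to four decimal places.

Δt = (4 − 0.5)/6 = 7/12.
Left endpoints: 0.5, 13/12, 5/3, 2.25, 17/6, 41/12.
f(0.5) = -0.5, f(13/12) = 1681/432, f(5/3) = 389/27, f(2.25) = 35.8125, f(17/6) = 3935/54, f(41/12) = 56309/432.
Sum = Δt · [f(0.5) + f(13/12) + f(5/3) + ...].
Sum ≈ 149.8154.

149.8154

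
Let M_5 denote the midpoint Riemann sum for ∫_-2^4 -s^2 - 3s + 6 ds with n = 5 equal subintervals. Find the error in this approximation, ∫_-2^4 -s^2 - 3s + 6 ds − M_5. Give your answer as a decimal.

-0.72

Exact integral: ∫_-2^4 f(s) ds = -6.
M_5 = -5.28.
Error = -6 − (-5.28) = -0.72.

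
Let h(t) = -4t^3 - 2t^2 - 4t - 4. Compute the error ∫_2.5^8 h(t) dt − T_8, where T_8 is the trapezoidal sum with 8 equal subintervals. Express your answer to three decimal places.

28.162

Exact integral: ∫_2.5^8 h(t) dt ≈ -4525.35417.
T_8 ≈ -4553.51660.
Error ≈ -4525.35417 − (-4553.51660) ≈ 28.162.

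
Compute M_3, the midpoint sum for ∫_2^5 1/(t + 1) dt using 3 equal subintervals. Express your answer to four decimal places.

Δt = (5 − 2)/3 = 1.
Midpoints: 2.5, 3.5, 4.5.
f(2.5) = 2/7, f(3.5) = 2/9, f(4.5) = 2/11.
Sum = Δt · [f(2.5) + f(3.5) + f(4.5)].
Sum ≈ 0.6898.

0.6898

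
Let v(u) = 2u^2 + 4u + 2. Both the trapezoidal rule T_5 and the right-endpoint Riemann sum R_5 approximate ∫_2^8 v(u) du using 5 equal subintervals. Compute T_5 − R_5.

T_5 = 470.88.
R_5 = 557.28.
T_5 − R_5 = -86.4.

-86.4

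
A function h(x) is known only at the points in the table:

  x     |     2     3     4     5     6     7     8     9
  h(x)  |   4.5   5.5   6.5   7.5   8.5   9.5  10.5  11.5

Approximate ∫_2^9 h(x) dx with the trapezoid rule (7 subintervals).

Δx = 1.
T_7 = (1/2)·[4.5 + 2·5.5 + 2·6.5 + 2·7.5 + 2·8.5 + 2·9.5 + 2·10.5 + 11.5] = 56.

56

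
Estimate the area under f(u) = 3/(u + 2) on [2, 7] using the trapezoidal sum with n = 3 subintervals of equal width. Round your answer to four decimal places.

Δu = (7 − 2)/3 = 5/3.
f(2) = 0.75, f(11/3) = 9/17, f(16/3) = 9/22, f(7) = 1/3.
T_3 = (Δu/2)·[f(u_0) + 2f(u_1) + 2f(u_2) + f(u_3)].
Sum ≈ 2.4669.

2.4669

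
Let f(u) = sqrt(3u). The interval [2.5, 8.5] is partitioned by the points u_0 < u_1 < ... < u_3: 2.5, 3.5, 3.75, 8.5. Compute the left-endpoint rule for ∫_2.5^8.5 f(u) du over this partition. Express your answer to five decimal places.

19.48069

Subinterval widths: 1, 0.25, 4.75.
Left endpoints: 2.5, 3.5, 3.75.
f(2.5) ≈ 2.73861, f(3.5) ≈ 3.24037, f(3.75) ≈ 3.35410.
Sum = Σ Δu_i · f(u_i).
Sum ≈ 19.48069.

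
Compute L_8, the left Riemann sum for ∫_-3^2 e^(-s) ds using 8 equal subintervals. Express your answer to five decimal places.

26.82987

Δs = (2 − (-3))/8 = 0.625.
Left endpoints: -3, -2.375, -1.75, -1.125, -0.5, 0.125, 0.75, 1.375.
f(-3) ≈ 20.08554, f(-2.375) ≈ 10.75101, f(-1.75) ≈ 5.75460, f(-1.125) ≈ 3.08022, f(-0.5) ≈ 1.64872, f(0.125) ≈ 0.88250, f(0.75) ≈ 0.47237, f(1.375) ≈ 0.25284.
Sum = Δs · [f(-3) + f(-2.375) + f(-1.75) + ...].
Sum ≈ 26.82987.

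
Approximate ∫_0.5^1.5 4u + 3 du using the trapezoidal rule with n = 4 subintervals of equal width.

Δu = (1.5 − 0.5)/4 = 0.25.
f(0.5) = 5, f(0.75) = 6, f(1) = 7, f(1.25) = 8, f(1.5) = 9.
T_4 = (Δu/2)·[f(u_0) + 2f(u_1) + 2f(u_2) + 2f(u_3) + f(u_4)].
Sum = 7.

7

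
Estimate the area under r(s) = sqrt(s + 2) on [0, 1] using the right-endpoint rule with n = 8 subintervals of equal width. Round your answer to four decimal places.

1.5983

Δs = (1 − 0)/8 = 0.125.
Right endpoints: 0.125, 0.25, 0.375, 0.5, 0.625, 0.75, 0.875, 1.
r(0.125) ≈ 1.4577, r(0.25) ≈ 1.5000, r(0.375) ≈ 1.5411, r(0.5) ≈ 1.5811, r(0.625) ≈ 1.6202, r(0.75) ≈ 1.6583, r(0.875) ≈ 1.6956, r(1) ≈ 1.7321.
Sum = Δs · [r(0.125) + r(0.25) + r(0.375) + ...].
Sum ≈ 1.5983.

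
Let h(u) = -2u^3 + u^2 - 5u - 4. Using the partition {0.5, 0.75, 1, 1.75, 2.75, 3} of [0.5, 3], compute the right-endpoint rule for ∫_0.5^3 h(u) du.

-87.59375

Subinterval widths: 0.25, 0.25, 0.75, 1, 0.25.
Right endpoints: 0.75, 1, 1.75, 2.75, 3.
h(0.75) = -8.03125, h(1) = -10, h(1.75) = -20.40625, h(2.75) = -51.78125, h(3) = -64.
Sum = Σ Δu_i · h(u_i).
Sum = -87.59375.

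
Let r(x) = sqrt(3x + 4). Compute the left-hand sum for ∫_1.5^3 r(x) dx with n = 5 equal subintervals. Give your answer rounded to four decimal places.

4.8048

Δx = (3 − 1.5)/5 = 0.3.
Left endpoints: 1.5, 1.8, 2.1, 2.4, 2.7.
r(1.5) ≈ 2.9155, r(1.8) ≈ 3.0659, r(2.1) ≈ 3.2094, r(2.4) ≈ 3.3466, r(2.7) ≈ 3.4785.
Sum = Δx · [r(1.5) + r(1.8) + r(2.1) + r(2.4) + r(2.7)].
Sum ≈ 4.8048.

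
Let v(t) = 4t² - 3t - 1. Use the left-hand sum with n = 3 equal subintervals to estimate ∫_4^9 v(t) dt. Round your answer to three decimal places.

Δt = (9 − 4)/3 = 5/3.
Left endpoints: 4, 17/3, 22/3.
v(4) = 51, v(17/3) = 994/9, v(22/3) = 1729/9.
Sum = Δt · [v(4) + v(17/3) + v(22/3)].
Sum ≈ 589.259.

589.259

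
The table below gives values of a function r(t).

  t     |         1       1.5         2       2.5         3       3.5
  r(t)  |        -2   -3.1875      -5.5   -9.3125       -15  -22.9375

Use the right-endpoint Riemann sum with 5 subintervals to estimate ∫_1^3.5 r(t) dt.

-27.96875

Δt = 0.5.
Sum = 0.5·[(-3.1875) + (-5.5) + (-9.3125) + (-15) + (-22.9375)] = -27.96875.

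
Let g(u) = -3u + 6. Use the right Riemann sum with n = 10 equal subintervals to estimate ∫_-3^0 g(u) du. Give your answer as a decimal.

Δu = (0 − (-3))/10 = 0.3.
Right endpoints: -2.7, -2.4, -2.1, -1.8, -1.5, -1.2, -0.9, -0.6, -0.3, 0.
g(-2.7) = 14.1, g(-2.4) = 13.2, g(-2.1) = 12.3, g(-1.8) = 11.4, g(-1.5) = 10.5, g(-1.2) = 9.6, g(-0.9) = 8.7, g(-0.6) = 7.8, g(-0.3) = 6.9, g(0) = 6.
Sum = Δu · [g(-2.7) + g(-2.4) + g(-2.1) + ...].
Sum = 30.15.

30.15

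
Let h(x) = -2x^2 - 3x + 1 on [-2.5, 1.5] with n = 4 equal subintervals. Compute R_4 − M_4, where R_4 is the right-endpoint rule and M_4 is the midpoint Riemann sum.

-4

R_4 = -6.
M_4 = -2.
R_4 − M_4 = -4.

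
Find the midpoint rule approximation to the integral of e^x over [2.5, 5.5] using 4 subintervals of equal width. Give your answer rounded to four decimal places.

Δx = (5.5 − 2.5)/4 = 0.75.
Midpoints: 2.875, 3.625, 4.375, 5.125.
f(2.875) ≈ 17.7254, f(3.625) ≈ 37.5247, f(4.375) ≈ 79.4398, f(5.125) ≈ 168.1741.
Sum = Δx · [f(2.875) + f(3.625) + f(4.375) + f(5.125)].
Sum ≈ 227.1481.

227.1481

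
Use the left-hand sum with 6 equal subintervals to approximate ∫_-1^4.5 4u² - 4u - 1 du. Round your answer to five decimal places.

56.70602

Δu = (4.5 − (-1))/6 = 11/12.
Left endpoints: -1, -1/12, 5/6, 1.75, 8/3, 43/12.
f(-1) = 7, f(-1/12) = -23/36, f(5/6) = -14/9, f(1.75) = 4.25, f(8/3) = 151/9, f(43/12) = 1297/36.
Sum = Δu · [f(-1) + f(-1/12) + f(5/6) + ...].
Sum ≈ 56.70602.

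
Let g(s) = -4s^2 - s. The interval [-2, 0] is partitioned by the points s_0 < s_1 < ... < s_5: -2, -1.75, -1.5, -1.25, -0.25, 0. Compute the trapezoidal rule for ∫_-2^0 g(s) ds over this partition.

Subinterval widths: 0.25, 0.25, 0.25, 1, 0.25.
g(-2) = -14, g(-1.75) = -10.5, g(-1.5) = -7.5, g(-1.25) = -5, g(-0.25) = 0, g(0) = 0.
On each subinterval the trapezoid contributes (Δs_i/2)·[g(s_{i-1}) + g(s_i)].
Sum = -9.375.

-9.375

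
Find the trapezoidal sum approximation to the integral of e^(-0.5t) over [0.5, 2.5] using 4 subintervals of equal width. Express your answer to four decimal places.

0.9897

Δt = (2.5 − 0.5)/4 = 0.5.
f(0.5) ≈ 0.7788, f(1) ≈ 0.6065, f(1.5) ≈ 0.4724, f(2) ≈ 0.3679, f(2.5) ≈ 0.2865.
T_4 = (Δt/2)·[f(t_0) + 2f(t_1) + 2f(t_2) + 2f(t_3) + f(t_4)].
Sum ≈ 0.9897.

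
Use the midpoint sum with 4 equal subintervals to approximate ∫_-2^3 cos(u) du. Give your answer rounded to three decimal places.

Δu = (3 − (-2))/4 = 1.25.
Midpoints: -1.375, -0.125, 1.125, 2.375.
f(-1.375) ≈ 0.195, f(-0.125) ≈ 0.992, f(1.125) ≈ 0.431, f(2.375) ≈ -0.720.
Sum = Δu · [f(-1.375) + f(-0.125) + f(1.125) + f(2.375)].
Sum ≈ 1.122.

1.122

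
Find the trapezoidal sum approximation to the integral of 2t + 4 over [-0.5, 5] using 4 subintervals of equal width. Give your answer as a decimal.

46.75

Δt = (5 − (-0.5))/4 = 1.375.
f(-0.5) = 3, f(0.875) = 5.75, f(2.25) = 8.5, f(3.625) = 11.25, f(5) = 14.
T_4 = (Δt/2)·[f(t_0) + 2f(t_1) + 2f(t_2) + 2f(t_3) + f(t_4)].
Sum = 46.75.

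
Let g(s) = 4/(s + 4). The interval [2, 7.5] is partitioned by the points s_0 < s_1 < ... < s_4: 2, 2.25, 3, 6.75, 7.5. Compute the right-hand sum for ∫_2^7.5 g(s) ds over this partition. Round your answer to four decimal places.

Subinterval widths: 0.25, 0.75, 3.75, 0.75.
Right endpoints: 2.25, 3, 6.75, 7.5.
g(2.25) = 0.64, g(3) = 4/7, g(6.75) = 16/43, g(7.5) = 8/23.
Sum = Σ Δs_i · g(s_i).
Sum ≈ 2.2448.

2.2448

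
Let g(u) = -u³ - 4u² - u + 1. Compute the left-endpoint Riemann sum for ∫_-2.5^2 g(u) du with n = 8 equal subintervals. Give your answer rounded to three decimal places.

Δu = (2 − (-2.5))/8 = 0.5625.
Left endpoints: -2.5, -1.9375, -1.375, -0.8125, -0.25, 0.3125, 0.875, 1.4375.
g(-2.5) = -5.875, g(-1.9375) = -19681/4096, g(-1.375) = -1325/512, g(-0.8125) = -1195/4096, g(-0.25) = 1.015625, g(0.3125) = 1091/4096, g(0.875) = -1847/512, g(1.4375) = -47815/4096.
Sum = Δu · [g(-2.5) + g(-1.9375) + g(-1.375) + ...].
Sum ≈ -15.502.

-15.502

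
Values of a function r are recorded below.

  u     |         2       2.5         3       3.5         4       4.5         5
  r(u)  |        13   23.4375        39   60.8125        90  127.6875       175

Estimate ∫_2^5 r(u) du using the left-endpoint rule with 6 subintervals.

Δu = 0.5.
Sum = 0.5·[13 + 23.4375 + 39 + 60.8125 + 90 + 127.6875] = 176.96875.

176.96875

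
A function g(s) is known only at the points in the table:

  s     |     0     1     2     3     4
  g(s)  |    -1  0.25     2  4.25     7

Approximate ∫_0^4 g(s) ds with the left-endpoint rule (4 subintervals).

5.5

Δs = 1.
Sum = 1·[(-1) + 0.25 + 2 + 4.25] = 5.5.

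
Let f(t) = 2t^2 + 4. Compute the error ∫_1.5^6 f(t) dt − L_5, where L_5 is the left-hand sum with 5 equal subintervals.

Exact integral: ∫_1.5^6 f(t) dt = 159.75.
L_5 = 130.59.
Error = 159.75 − 130.59 = 29.16.

29.16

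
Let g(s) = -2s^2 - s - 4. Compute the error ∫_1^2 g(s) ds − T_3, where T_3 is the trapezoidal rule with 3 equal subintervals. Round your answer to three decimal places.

Exact integral: ∫_1^2 g(s) ds ≈ -10.16667.
T_3 ≈ -10.20370.
Error ≈ -10.16667 − (-10.20370) ≈ 0.037.

0.037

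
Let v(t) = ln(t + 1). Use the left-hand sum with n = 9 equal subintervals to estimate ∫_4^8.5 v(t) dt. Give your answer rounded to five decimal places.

Δt = (8.5 − 4)/9 = 0.5.
Left endpoints: 4, 4.5, 5, 5.5, 6, 6.5, 7, 7.5, 8.
v(4) ≈ 1.60944, v(4.5) ≈ 1.70475, v(5) ≈ 1.79176, v(5.5) ≈ 1.87180, v(6) ≈ 1.94591, v(6.5) ≈ 2.01490, v(7) ≈ 2.07944, v(7.5) ≈ 2.14007, v(8) ≈ 2.19722.
Sum = Δt · [v(4) + v(4.5) + v(5) + ...].
Sum ≈ 8.67765.

8.67765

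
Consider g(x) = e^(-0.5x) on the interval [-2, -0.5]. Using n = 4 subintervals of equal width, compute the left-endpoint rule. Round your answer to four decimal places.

3.1458

Δx = (-0.5 − (-2))/4 = 0.375.
Left endpoints: -2, -1.625, -1.25, -0.875.
g(-2) ≈ 2.7183, g(-1.625) ≈ 2.2535, g(-1.25) ≈ 1.8682, g(-0.875) ≈ 1.5488.
Sum = Δx · [g(-2) + g(-1.625) + g(-1.25) + g(-0.875)].
Sum ≈ 3.1458.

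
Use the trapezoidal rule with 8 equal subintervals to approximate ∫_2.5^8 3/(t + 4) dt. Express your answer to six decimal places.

Δt = (8 − 2.5)/8 = 0.6875.
f(2.5) = 6/13, f(3.1875) = 48/115, f(3.875) = 8/21, f(4.5625) = 48/137, f(5.25) = 12/37, f(5.9375) = 16/53, f(6.625) = 24/85, f(7.3125) = 48/181, f(8) = 0.25.
T_8 = (Δt/2)·[f(t_0) + 2f(t_1) + ... + 2f(t_{7}) + f(t_8)].
Sum ≈ 1.841287.

1.841287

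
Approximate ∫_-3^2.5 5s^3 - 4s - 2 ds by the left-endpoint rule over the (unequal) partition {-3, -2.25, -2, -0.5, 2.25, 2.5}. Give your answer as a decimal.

-147.46875

Subinterval widths: 0.75, 0.25, 1.5, 2.75, 0.25.
Left endpoints: -3, -2.25, -2, -0.5, 2.25.
f(-3) = -125, f(-2.25) = -49.953125, f(-2) = -34, f(-0.5) = -0.625, f(2.25) = 45.953125.
Sum = Σ Δs_i · f(s_i).
Sum = -147.46875.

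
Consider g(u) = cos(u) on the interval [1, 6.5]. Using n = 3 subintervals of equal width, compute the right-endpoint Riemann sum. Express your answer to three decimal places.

-0.040

Δu = (6.5 − 1)/3 = 11/6.
Right endpoints: 17/6, 14/3, 6.5.
g(17/6) ≈ -0.953, g(14/3) ≈ -0.046, g(6.5) ≈ 0.977.
Sum = Δu · [g(17/6) + g(14/3) + g(6.5)].
Sum ≈ -0.040.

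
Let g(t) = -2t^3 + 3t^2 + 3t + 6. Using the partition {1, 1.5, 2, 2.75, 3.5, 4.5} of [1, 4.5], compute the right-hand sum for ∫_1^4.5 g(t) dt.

-120.6171875

Subinterval widths: 0.5, 0.5, 0.75, 0.75, 1.
Right endpoints: 1.5, 2, 2.75, 3.5, 4.5.
g(1.5) = 10.5, g(2) = 8, g(2.75) = -4.65625, g(3.5) = -32.5, g(4.5) = -102.
Sum = Σ Δt_i · g(t_i).
Sum = -120.6171875.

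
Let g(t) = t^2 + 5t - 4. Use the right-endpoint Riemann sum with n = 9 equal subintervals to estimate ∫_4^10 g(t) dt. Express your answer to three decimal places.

536.444

Δt = (10 − 4)/9 = 2/3.
Right endpoints: 14/3, 16/3, 6, 20/3, 22/3, 8, 26/3, 28/3, 10.
g(14/3) = 370/9, g(16/3) = 460/9, g(6) = 62, g(20/3) = 664/9, g(22/3) = 778/9, g(8) = 100, g(26/3) = 1030/9, g(28/3) = 1168/9, g(10) = 146.
Sum = Δt · [g(14/3) + g(16/3) + g(6) + ...].
Sum ≈ 536.444.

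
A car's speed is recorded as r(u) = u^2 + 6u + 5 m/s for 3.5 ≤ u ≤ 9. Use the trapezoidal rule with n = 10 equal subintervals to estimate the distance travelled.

462.735625

Δu = (9 − 3.5)/10 = 0.55.
r(3.5) = 38.25, r(4.05) = 45.7025, r(4.6) = 53.76, r(5.15) = 62.4225, r(5.7) = 71.69, r(6.25) = 81.5625, r(6.8) = 92.04, r(7.35) = 103.1225, r(7.9) = 114.81, r(8.45) = 127.1025, r(9) = 140.
T_10 = (Δu/2)·[r(u_0) + 2r(u_1) + ... + 2r(u_{9}) + r(u_10)].
Sum = 462.735625.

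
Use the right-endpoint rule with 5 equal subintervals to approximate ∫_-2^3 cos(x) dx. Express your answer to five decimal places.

0.67447

Δx = (3 − (-2))/5 = 1.
Right endpoints: -1, 0, 1, 2, 3.
f(-1) ≈ 0.54030, f(0) ≈ 1.00000, f(1) ≈ 0.54030, f(2) ≈ -0.41615, f(3) ≈ -0.98999.
Sum = Δx · [f(-1) + f(0) + f(1) + f(2) + f(3)].
Sum ≈ 0.67447.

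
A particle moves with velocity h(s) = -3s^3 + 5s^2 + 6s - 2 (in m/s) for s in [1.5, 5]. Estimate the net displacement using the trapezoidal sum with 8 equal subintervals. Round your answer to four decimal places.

-203.7024

Δs = (5 − 1.5)/8 = 0.4375.
h(1.5) = 8.125, h(1.9375) = 26931/4096, h(2.375) = 135/512, h(2.8125) = -50447/4096, h(3.25) = -32.671875, h(3.6875) = -255225/4096, h(4.125) = -52603/512, h(4.5625) = -636795/4096, h(5) = -222.
T_8 = (Δs/2)·[h(s_0) + 2h(s_1) + ... + 2h(s_{7}) + h(s_8)].
Sum ≈ -203.7024.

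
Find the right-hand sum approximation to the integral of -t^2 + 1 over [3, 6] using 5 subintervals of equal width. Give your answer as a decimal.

Δt = (6 − 3)/5 = 0.6.
Right endpoints: 3.6, 4.2, 4.8, 5.4, 6.
f(3.6) = -11.96, f(4.2) = -16.64, f(4.8) = -22.04, f(5.4) = -28.16, f(6) = -35.
Sum = Δt · [f(3.6) + f(4.2) + f(4.8) + f(5.4) + f(6)].
Sum = -68.28.

-68.28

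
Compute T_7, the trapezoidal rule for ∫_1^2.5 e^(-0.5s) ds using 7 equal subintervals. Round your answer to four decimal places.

0.6407

Δs = (2.5 − 1)/7 = 3/14.
f(1) ≈ 0.6065, f(17/14) ≈ 0.5449, f(10/7) ≈ 0.4895, f(23/14) ≈ 0.4398, f(13/7) ≈ 0.3951, f(29/14) ≈ 0.3550, f(16/7) ≈ 0.3189, f(2.5) ≈ 0.2865.
T_7 = (Δs/2)·[f(s_0) + 2f(s_1) + ... + 2f(s_{6}) + f(s_7)].
Sum ≈ 0.6407.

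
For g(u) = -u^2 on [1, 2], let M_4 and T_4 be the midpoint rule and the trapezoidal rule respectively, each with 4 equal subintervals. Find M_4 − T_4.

M_4 = -2.328125.
T_4 = -2.34375.
M_4 − T_4 = 0.015625.

0.015625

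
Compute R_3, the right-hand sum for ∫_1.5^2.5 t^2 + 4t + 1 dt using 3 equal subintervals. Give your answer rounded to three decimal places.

14.435

Δt = (2.5 − 1.5)/3 = 1/3.
Right endpoints: 11/6, 13/6, 2.5.
f(11/6) = 421/36, f(13/6) = 517/36, f(2.5) = 17.25.
Sum = Δt · [f(11/6) + f(13/6) + f(2.5)].
Sum ≈ 14.435.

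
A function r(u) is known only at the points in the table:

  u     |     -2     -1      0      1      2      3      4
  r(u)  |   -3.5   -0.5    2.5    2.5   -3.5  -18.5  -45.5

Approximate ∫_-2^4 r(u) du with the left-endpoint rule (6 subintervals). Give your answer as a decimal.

-21

Δu = 1.
Sum = 1·[(-3.5) + (-0.5) + 2.5 + 2.5 + (-3.5) + (-18.5)] = -21.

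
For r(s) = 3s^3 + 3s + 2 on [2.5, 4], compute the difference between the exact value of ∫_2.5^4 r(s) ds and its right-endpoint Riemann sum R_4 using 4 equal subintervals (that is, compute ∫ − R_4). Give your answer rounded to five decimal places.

Exact integral: ∫_2.5^4 r(s) ds = 180.328125.
R_4 ≈ 209.4111328.
Error ≈ 180.328125 − 209.4111328 ≈ -29.08301.

-29.08301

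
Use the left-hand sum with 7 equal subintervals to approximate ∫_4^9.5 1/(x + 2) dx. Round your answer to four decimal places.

0.6829

Δx = (9.5 − 4)/7 = 11/14.
Left endpoints: 4, 67/14, 39/7, 89/14, 50/7, 111/14, 61/7.
f(4) = 1/6, f(67/14) = 14/95, f(39/7) = 7/53, f(89/14) = 14/117, f(50/7) = 0.109375, f(111/14) = 14/139, f(61/7) = 7/75.
Sum = Δx · [f(4) + f(67/14) + f(39/7) + ...].
Sum ≈ 0.6829.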